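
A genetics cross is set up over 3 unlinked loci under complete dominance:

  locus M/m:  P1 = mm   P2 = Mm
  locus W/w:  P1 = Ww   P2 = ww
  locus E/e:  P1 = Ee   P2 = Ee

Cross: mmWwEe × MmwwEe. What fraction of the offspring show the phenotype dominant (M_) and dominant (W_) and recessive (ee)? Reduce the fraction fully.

mmWwEe gametes: mWE×2, mWe×2, mwE×2, mwe×2
MmwwEe gametes: MwE×2, Mwe×2, mwE×2, mwe×2
mmWwEe×MmwwEe grid (8·8=64): MmWwEE=4 MmWwEe=8 MmWwee=4 MmwwEE=4 MmwwEe=8 Mmwwee=4 mmWwEE=4 mmWwEe=8 mmWwee=4 mmwwEE=4 mmwwEe=8 mmwwee=4
M_ W_ ee hits 4/64; gcd=4; 4÷4/64÷4 = 1/16

P(M_ W_ ee) = 1/16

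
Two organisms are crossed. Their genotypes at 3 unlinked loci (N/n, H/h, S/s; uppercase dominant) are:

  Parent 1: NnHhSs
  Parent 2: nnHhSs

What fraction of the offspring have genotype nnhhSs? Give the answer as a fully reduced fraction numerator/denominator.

P(nnhhSs) = 1/16

NnHhSs gametes: NHS×1, NHs×1, NhS×1, Nhs×1, nHS×1, nHs×1, nhS×1, nhs×1
nnHhSs gametes: nHS×2, nHs×2, nhS×2, nhs×2
NnHhSs×nnHhSs grid (8·8=64): NnHHSS=2 NnHHSs=4 NnHHss=2 NnHhSS=4 NnHhSs=8 NnHhss=4 NnhhSS=2 NnhhSs=4 Nnhhss=2 nnHHSS=2 nnHHSs=4 nnHHss=2 nnHhSS=4 nnHhSs=8 nnHhss=4 nnhhSS=2 nnhhSs=4 nnhhss=2
nnhhSs hits 4/64; gcd=4; 4÷4/64÷4 = 1/16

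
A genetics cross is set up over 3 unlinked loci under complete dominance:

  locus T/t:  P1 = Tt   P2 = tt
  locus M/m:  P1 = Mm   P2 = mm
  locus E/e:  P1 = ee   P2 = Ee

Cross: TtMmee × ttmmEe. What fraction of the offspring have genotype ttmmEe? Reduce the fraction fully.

P(ttmmEe) = 1/8

TtMmee gametes: TMe×2, Tme×2, tMe×2, tme×2
ttmmEe gametes: tmE×4, tme×4
TtMmee×ttmmEe grid (8·8=64): TtMmEe=8 TtMmee=8 TtmmEe=8 Ttmmee=8 ttMmEe=8 ttMmee=8 ttmmEe=8 ttmmee=8
ttmmEe hits 8/64; gcd=8; 8÷8/64÷8 = 1/8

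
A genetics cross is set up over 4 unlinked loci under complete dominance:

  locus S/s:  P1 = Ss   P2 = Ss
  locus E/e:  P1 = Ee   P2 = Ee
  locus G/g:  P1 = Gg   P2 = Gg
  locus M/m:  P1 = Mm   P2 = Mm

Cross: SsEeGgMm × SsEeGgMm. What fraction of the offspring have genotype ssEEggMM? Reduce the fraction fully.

SsEeGgMm gametes: SEGM×1, SEGm×1, SEgM×1, SEgm×1, SeGM×1, SeGm×1, SegM×1, Segm×1, sEGM×1, sEGm×1, sEgM×1, sEgm×1, seGM×1, seGm×1, segM×1, segm×1
SsEeGgMm gametes: SEGM×1, SEGm×1, SEgM×1, SEgm×1, SeGM×1, SeGm×1, SegM×1, Segm×1, sEGM×1, sEGm×1, sEgM×1, sEgm×1, seGM×1, seGm×1, segM×1, segm×1
SsEeGgMm×SsEeGgMm grid (16·16=256): SSEEGGMM=1 SSEEGGMm=2 SSEEGGmm=1 SSEEGgMM=2 SSEEGgMm=4 SSEEGgmm=2 SSEEggMM=1 SSEEggMm=2 SSEEggmm=1 SSEeGGMM=2 SSEeGGMm=4 SSEeGGmm=2 SSEeGgMM=4 SSEeGgMm=8 SSEeGgmm=4 SSEeggMM=2 SSEeggMm=4 SSEeggmm=2 SSeeGGMM=1 SSeeGGMm=2 SSeeGGmm=1 SSeeGgMM=2 SSeeGgMm=4 SSeeGgmm=2 SSeeggMM=1 SSeeggMm=2 SSeeggmm=1 SsEEGGMM=2 SsEEGGMm=4 SsEEGGmm=2 SsEEGgMM=4 SsEEGgMm=8 SsEEGgmm=4 SsEEggMM=2 SsEEggMm=4 SsEEggmm=2 SsEeGGMM=4 SsEeGGMm=8 SsEeGGmm=4 SsEeGgMM=8 SsEeGgMm=16 SsEeGgmm=8 SsEeggMM=4 SsEeggMm=8 SsEeggmm=4 SseeGGMM=2 SseeGGMm=4 SseeGGmm=2 SseeGgMM=4 SseeGgMm=8 SseeGgmm=4 SseeggMM=2 SseeggMm=4 Sseeggmm=2 ssEEGGMM=1 ssEEGGMm=2 ssEEGGmm=1 ssEEGgMM=2 ssEEGgMm=4 ssEEGgmm=2 ssEEggMM=1 ssEEggMm=2 ssEEggmm=1 ssEeGGMM=2 ssEeGGMm=4 ssEeGGmm=2 ssEeGgMM=4 ssEeGgMm=8 ssEeGgmm=4 ssEeggMM=2 ssEeggMm=4 ssEeggmm=2 sseeGGMM=1 sseeGGMm=2 sseeGGmm=1 sseeGgMM=2 sseeGgMm=4 sseeGgmm=2 sseeggMM=1 sseeggMm=2 sseeggmm=1
ssEEggMM hits 1/256; gcd=1; 1÷1/256÷1 = 1/256

P(ssEEggMM) = 1/256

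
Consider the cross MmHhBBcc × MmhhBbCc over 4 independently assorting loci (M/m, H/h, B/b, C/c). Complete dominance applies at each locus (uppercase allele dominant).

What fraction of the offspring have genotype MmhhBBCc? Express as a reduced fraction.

P(MmhhBBCc) = 1/16

MmHhBBcc gametes: MHBc×4, MhBc×4, mHBc×4, mhBc×4
MmhhBbCc gametes: MhBC×2, MhBc×2, MhbC×2, Mhbc×2, mhBC×2, mhBc×2, mhbC×2, mhbc×2
MmHhBBcc×MmhhBbCc grid (16·16=256): MMHhBBCc=8 MMHhBBcc=8 MMHhBbCc=8 MMHhBbcc=8 MMhhBBCc=8 MMhhBBcc=8 MMhhBbCc=8 MMhhBbcc=8 MmHhBBCc=16 MmHhBBcc=16 MmHhBbCc=16 MmHhBbcc=16 MmhhBBCc=16 MmhhBBcc=16 MmhhBbCc=16 MmhhBbcc=16 mmHhBBCc=8 mmHhBBcc=8 mmHhBbCc=8 mmHhBbcc=8 mmhhBBCc=8 mmhhBBcc=8 mmhhBbCc=8 mmhhBbcc=8
MmhhBBCc hits 16/256; gcd=16; 16÷16/256÷16 = 1/16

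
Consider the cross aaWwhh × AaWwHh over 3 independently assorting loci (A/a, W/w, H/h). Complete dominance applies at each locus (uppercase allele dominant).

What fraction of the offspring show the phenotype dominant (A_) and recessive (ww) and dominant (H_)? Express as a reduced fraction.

aaWwhh gametes: aWh×4, awh×4
AaWwHh gametes: AWH×1, AWh×1, AwH×1, Awh×1, aWH×1, aWh×1, awH×1, awh×1
aaWwhh×AaWwHh grid (8·8=64): AaWWHh=4 AaWWhh=4 AaWwHh=8 AaWwhh=8 AawwHh=4 Aawwhh=4 aaWWHh=4 aaWWhh=4 aaWwHh=8 aaWwhh=8 aawwHh=4 aawwhh=4
A_ ww H_ hits 4/64; gcd=4; 4÷4/64÷4 = 1/16

P(A_ ww H_) = 1/16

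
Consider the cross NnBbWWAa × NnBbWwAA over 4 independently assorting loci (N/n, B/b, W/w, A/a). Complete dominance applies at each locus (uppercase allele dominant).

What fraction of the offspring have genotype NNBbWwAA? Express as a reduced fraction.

NnBbWWAa gametes: NBWA×2, NBWa×2, NbWA×2, NbWa×2, nBWA×2, nBWa×2, nbWA×2, nbWa×2
NnBbWwAA gametes: NBWA×2, NBwA×2, NbWA×2, NbwA×2, nBWA×2, nBwA×2, nbWA×2, nbwA×2
NnBbWWAa×NnBbWwAA grid (16·16=256): NNBBWWAA=4 NNBBWWAa=4 NNBBWwAA=4 NNBBWwAa=4 NNBbWWAA=8 NNBbWWAa=8 NNBbWwAA=8 NNBbWwAa=8 NNbbWWAA=4 NNbbWWAa=4 NNbbWwAA=4 NNbbWwAa=4 NnBBWWAA=8 NnBBWWAa=8 NnBBWwAA=8 NnBBWwAa=8 NnBbWWAA=16 NnBbWWAa=16 NnBbWwAA=16 NnBbWwAa=16 NnbbWWAA=8 NnbbWWAa=8 NnbbWwAA=8 NnbbWwAa=8 nnBBWWAA=4 nnBBWWAa=4 nnBBWwAA=4 nnBBWwAa=4 nnBbWWAA=8 nnBbWWAa=8 nnBbWwAA=8 nnBbWwAa=8 nnbbWWAA=4 nnbbWWAa=4 nnbbWwAA=4 nnbbWwAa=4
NNBbWwAA hits 8/256; gcd=8; 8÷8/256÷8 = 1/32

P(NNBbWwAA) = 1/32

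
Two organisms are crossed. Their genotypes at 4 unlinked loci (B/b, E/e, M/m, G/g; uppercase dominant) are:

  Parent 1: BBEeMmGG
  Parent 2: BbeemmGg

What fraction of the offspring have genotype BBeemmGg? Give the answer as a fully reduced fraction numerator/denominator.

BBEeMmGG gametes: BEMG×4, BEmG×4, BeMG×4, BemG×4
BbeemmGg gametes: BemG×4, Bemg×4, bemG×4, bemg×4
BBEeMmGG×BbeemmGg grid (16·16=256): BBEeMmGG=16 BBEeMmGg=16 BBEemmGG=16 BBEemmGg=16 BBeeMmGG=16 BBeeMmGg=16 BBeemmGG=16 BBeemmGg=16 BbEeMmGG=16 BbEeMmGg=16 BbEemmGG=16 BbEemmGg=16 BbeeMmGG=16 BbeeMmGg=16 BbeemmGG=16 BbeemmGg=16
BBeemmGg hits 16/256; gcd=16; 16÷16/256÷16 = 1/16

P(BBeemmGg) = 1/16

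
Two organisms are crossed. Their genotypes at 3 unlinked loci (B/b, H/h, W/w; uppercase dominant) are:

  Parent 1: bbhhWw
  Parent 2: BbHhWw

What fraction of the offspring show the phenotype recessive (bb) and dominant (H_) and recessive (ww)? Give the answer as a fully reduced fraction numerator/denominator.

P(bb H_ ww) = 1/16

bbhhWw gametes: bhW×4, bhw×4
BbHhWw gametes: BHW×1, BHw×1, BhW×1, Bhw×1, bHW×1, bHw×1, bhW×1, bhw×1
bbhhWw×BbHhWw grid (8·8=64): BbHhWW=4 BbHhWw=8 BbHhww=4 BbhhWW=4 BbhhWw=8 Bbhhww=4 bbHhWW=4 bbHhWw=8 bbHhww=4 bbhhWW=4 bbhhWw=8 bbhhww=4
bb H_ ww hits 4/64; gcd=4; 4÷4/64÷4 = 1/16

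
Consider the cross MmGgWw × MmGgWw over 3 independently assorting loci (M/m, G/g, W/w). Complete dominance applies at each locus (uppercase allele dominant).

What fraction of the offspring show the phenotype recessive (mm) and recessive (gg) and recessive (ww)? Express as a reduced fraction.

P(mm gg ww) = 1/64

MmGgWw gametes: MGW×1, MGw×1, MgW×1, Mgw×1, mGW×1, mGw×1, mgW×1, mgw×1
MmGgWw gametes: MGW×1, MGw×1, MgW×1, Mgw×1, mGW×1, mGw×1, mgW×1, mgw×1
MmGgWw×MmGgWw grid (8·8=64): MMGGWW=1 MMGGWw=2 MMGGww=1 MMGgWW=2 MMGgWw=4 MMGgww=2 MMggWW=1 MMggWw=2 MMggww=1 MmGGWW=2 MmGGWw=4 MmGGww=2 MmGgWW=4 MmGgWw=8 MmGgww=4 MmggWW=2 MmggWw=4 Mmggww=2 mmGGWW=1 mmGGWw=2 mmGGww=1 mmGgWW=2 mmGgWw=4 mmGgww=2 mmggWW=1 mmggWw=2 mmggww=1
mm gg ww hits 1/64; gcd=1; 1÷1/64÷1 = 1/64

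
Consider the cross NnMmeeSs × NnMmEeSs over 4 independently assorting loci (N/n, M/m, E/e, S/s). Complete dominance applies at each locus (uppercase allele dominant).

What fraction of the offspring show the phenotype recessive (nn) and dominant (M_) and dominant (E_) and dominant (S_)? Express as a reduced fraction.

P(nn M_ E_ S_) = 9/128

NnMmeeSs gametes: NMeS×2, NMes×2, NmeS×2, Nmes×2, nMeS×2, nMes×2, nmeS×2, nmes×2
NnMmEeSs gametes: NMES×1, NMEs×1, NMeS×1, NMes×1, NmES×1, NmEs×1, NmeS×1, Nmes×1, nMES×1, nMEs×1, nMeS×1, nMes×1, nmES×1, nmEs×1, nmeS×1, nmes×1
NnMmeeSs×NnMmEeSs grid (16·16=256): NNMMEeSS=2 NNMMEeSs=4 NNMMEess=2 NNMMeeSS=2 NNMMeeSs=4 NNMMeess=2 NNMmEeSS=4 NNMmEeSs=8 NNMmEess=4 NNMmeeSS=4 NNMmeeSs=8 NNMmeess=4 NNmmEeSS=2 NNmmEeSs=4 NNmmEess=2 NNmmeeSS=2 NNmmeeSs=4 NNmmeess=2 NnMMEeSS=4 NnMMEeSs=8 NnMMEess=4 NnMMeeSS=4 NnMMeeSs=8 NnMMeess=4 NnMmEeSS=8 NnMmEeSs=16 NnMmEess=8 NnMmeeSS=8 NnMmeeSs=16 NnMmeess=8 NnmmEeSS=4 NnmmEeSs=8 NnmmEess=4 NnmmeeSS=4 NnmmeeSs=8 Nnmmeess=4 nnMMEeSS=2 nnMMEeSs=4 nnMMEess=2 nnMMeeSS=2 nnMMeeSs=4 nnMMeess=2 nnMmEeSS=4 nnMmEeSs=8 nnMmEess=4 nnMmeeSS=4 nnMmeeSs=8 nnMmeess=4 nnmmEeSS=2 nnmmEeSs=4 nnmmEess=2 nnmmeeSS=2 nnmmeeSs=4 nnmmeess=2
nn M_ E_ S_ hits 18/256; gcd=2; 18÷2/256÷2 = 9/128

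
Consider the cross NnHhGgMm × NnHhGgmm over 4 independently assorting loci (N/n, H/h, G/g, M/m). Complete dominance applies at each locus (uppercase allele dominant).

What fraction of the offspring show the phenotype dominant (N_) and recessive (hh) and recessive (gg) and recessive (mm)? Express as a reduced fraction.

NnHhGgMm gametes: NHGM×1, NHGm×1, NHgM×1, NHgm×1, NhGM×1, NhGm×1, NhgM×1, Nhgm×1, nHGM×1, nHGm×1, nHgM×1, nHgm×1, nhGM×1, nhGm×1, nhgM×1, nhgm×1
NnHhGgmm gametes: NHGm×2, NHgm×2, NhGm×2, Nhgm×2, nHGm×2, nHgm×2, nhGm×2, nhgm×2
NnHhGgMm×NnHhGgmm grid (16·16=256): NNHHGGMm=2 NNHHGGmm=2 NNHHGgMm=4 NNHHGgmm=4 NNHHggMm=2 NNHHggmm=2 NNHhGGMm=4 NNHhGGmm=4 NNHhGgMm=8 NNHhGgmm=8 NNHhggMm=4 NNHhggmm=4 NNhhGGMm=2 NNhhGGmm=2 NNhhGgMm=4 NNhhGgmm=4 NNhhggMm=2 NNhhggmm=2 NnHHGGMm=4 NnHHGGmm=4 NnHHGgMm=8 NnHHGgmm=8 NnHHggMm=4 NnHHggmm=4 NnHhGGMm=8 NnHhGGmm=8 NnHhGgMm=16 NnHhGgmm=16 NnHhggMm=8 NnHhggmm=8 NnhhGGMm=4 NnhhGGmm=4 NnhhGgMm=8 NnhhGgmm=8 NnhhggMm=4 Nnhhggmm=4 nnHHGGMm=2 nnHHGGmm=2 nnHHGgMm=4 nnHHGgmm=4 nnHHggMm=2 nnHHggmm=2 nnHhGGMm=4 nnHhGGmm=4 nnHhGgMm=8 nnHhGgmm=8 nnHhggMm=4 nnHhggmm=4 nnhhGGMm=2 nnhhGGmm=2 nnhhGgMm=4 nnhhGgmm=4 nnhhggMm=2 nnhhggmm=2
N_ hh gg mm hits 6/256; gcd=2; 6÷2/256÷2 = 3/128

P(N_ hh gg mm) = 3/128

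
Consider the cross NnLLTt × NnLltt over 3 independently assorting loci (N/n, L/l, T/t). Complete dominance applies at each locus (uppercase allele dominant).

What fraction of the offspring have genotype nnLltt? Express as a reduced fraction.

P(nnLltt) = 1/16

NnLLTt gametes: NLT×2, NLt×2, nLT×2, nLt×2
NnLltt gametes: NLt×2, Nlt×2, nLt×2, nlt×2
NnLLTt×NnLltt grid (8·8=64): NNLLTt=4 NNLLtt=4 NNLlTt=4 NNLltt=4 NnLLTt=8 NnLLtt=8 NnLlTt=8 NnLltt=8 nnLLTt=4 nnLLtt=4 nnLlTt=4 nnLltt=4
nnLltt hits 4/64; gcd=4; 4÷4/64÷4 = 1/16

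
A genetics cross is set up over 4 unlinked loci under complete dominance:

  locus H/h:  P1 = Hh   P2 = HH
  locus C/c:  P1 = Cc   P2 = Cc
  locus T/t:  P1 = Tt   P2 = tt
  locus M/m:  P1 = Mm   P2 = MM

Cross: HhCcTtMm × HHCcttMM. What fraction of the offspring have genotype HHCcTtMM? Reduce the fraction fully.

HhCcTtMm gametes: HCTM×1, HCTm×1, HCtM×1, HCtm×1, HcTM×1, HcTm×1, HctM×1, Hctm×1, hCTM×1, hCTm×1, hCtM×1, hCtm×1, hcTM×1, hcTm×1, hctM×1, hctm×1
HHCcttMM gametes: HCtM×8, HctM×8
HhCcTtMm×HHCcttMM grid (16·16=256): HHCCTtMM=8 HHCCTtMm=8 HHCCttMM=8 HHCCttMm=8 HHCcTtMM=16 HHCcTtMm=16 HHCcttMM=16 HHCcttMm=16 HHccTtMM=8 HHccTtMm=8 HHccttMM=8 HHccttMm=8 HhCCTtMM=8 HhCCTtMm=8 HhCCttMM=8 HhCCttMm=8 HhCcTtMM=16 HhCcTtMm=16 HhCcttMM=16 HhCcttMm=16 HhccTtMM=8 HhccTtMm=8 HhccttMM=8 HhccttMm=8
HHCcTtMM hits 16/256; gcd=16; 16÷16/256÷16 = 1/16

P(HHCcTtMM) = 1/16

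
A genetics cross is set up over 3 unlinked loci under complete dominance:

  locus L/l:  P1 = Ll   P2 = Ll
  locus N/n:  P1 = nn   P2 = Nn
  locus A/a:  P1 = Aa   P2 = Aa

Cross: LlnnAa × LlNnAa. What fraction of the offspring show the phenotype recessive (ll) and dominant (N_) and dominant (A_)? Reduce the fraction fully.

P(ll N_ A_) = 3/32

LlnnAa gametes: LnA×2, Lna×2, lnA×2, lna×2
LlNnAa gametes: LNA×1, LNa×1, LnA×1, Lna×1, lNA×1, lNa×1, lnA×1, lna×1
LlnnAa×LlNnAa grid (8·8=64): LLNnAA=2 LLNnAa=4 LLNnaa=2 LLnnAA=2 LLnnAa=4 LLnnaa=2 LlNnAA=4 LlNnAa=8 LlNnaa=4 LlnnAA=4 LlnnAa=8 Llnnaa=4 llNnAA=2 llNnAa=4 llNnaa=2 llnnAA=2 llnnAa=4 llnnaa=2
ll N_ A_ hits 6/64; gcd=2; 6÷2/64÷2 = 3/32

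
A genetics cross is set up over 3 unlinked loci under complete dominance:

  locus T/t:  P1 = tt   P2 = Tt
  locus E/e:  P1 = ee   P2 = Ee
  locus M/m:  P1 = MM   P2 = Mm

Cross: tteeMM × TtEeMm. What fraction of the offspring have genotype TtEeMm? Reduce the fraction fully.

tteeMM gametes: teM×8
TtEeMm gametes: TEM×1, TEm×1, TeM×1, Tem×1, tEM×1, tEm×1, teM×1, tem×1
tteeMM×TtEeMm grid (8·8=64): TtEeMM=8 TtEeMm=8 TteeMM=8 TteeMm=8 ttEeMM=8 ttEeMm=8 tteeMM=8 tteeMm=8
TtEeMm hits 8/64; gcd=8; 8÷8/64÷8 = 1/8

P(TtEeMm) = 1/8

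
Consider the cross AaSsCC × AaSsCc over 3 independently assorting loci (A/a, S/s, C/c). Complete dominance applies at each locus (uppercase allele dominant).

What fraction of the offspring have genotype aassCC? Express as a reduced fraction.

AaSsCC gametes: ASC×2, AsC×2, aSC×2, asC×2
AaSsCc gametes: ASC×1, ASc×1, AsC×1, Asc×1, aSC×1, aSc×1, asC×1, asc×1
AaSsCC×AaSsCc grid (8·8=64): AASSCC=2 AASSCc=2 AASsCC=4 AASsCc=4 AAssCC=2 AAssCc=2 AaSSCC=4 AaSSCc=4 AaSsCC=8 AaSsCc=8 AassCC=4 AassCc=4 aaSSCC=2 aaSSCc=2 aaSsCC=4 aaSsCc=4 aassCC=2 aassCc=2
aassCC hits 2/64; gcd=2; 2÷2/64÷2 = 1/32

P(aassCC) = 1/32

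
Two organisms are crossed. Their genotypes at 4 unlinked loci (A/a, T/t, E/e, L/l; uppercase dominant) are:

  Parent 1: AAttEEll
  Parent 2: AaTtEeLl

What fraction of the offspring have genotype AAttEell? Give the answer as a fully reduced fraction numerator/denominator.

P(AAttEell) = 1/16

AAttEEll gametes: AtEl×16
AaTtEeLl gametes: ATEL×1, ATEl×1, ATeL×1, ATel×1, AtEL×1, AtEl×1, AteL×1, Atel×1, aTEL×1, aTEl×1, aTeL×1, aTel×1, atEL×1, atEl×1, ateL×1, atel×1
AAttEEll×AaTtEeLl grid (16·16=256): AATtEELl=16 AATtEEll=16 AATtEeLl=16 AATtEell=16 AAttEELl=16 AAttEEll=16 AAttEeLl=16 AAttEell=16 AaTtEELl=16 AaTtEEll=16 AaTtEeLl=16 AaTtEell=16 AattEELl=16 AattEEll=16 AattEeLl=16 AattEell=16
AAttEell hits 16/256; gcd=16; 16÷16/256÷16 = 1/16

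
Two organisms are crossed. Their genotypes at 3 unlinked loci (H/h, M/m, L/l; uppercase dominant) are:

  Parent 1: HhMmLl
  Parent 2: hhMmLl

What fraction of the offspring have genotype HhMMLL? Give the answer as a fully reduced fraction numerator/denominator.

P(HhMMLL) = 1/32

HhMmLl gametes: HML×1, HMl×1, HmL×1, Hml×1, hML×1, hMl×1, hmL×1, hml×1
hhMmLl gametes: hML×2, hMl×2, hmL×2, hml×2
HhMmLl×hhMmLl grid (8·8=64): HhMMLL=2 HhMMLl=4 HhMMll=2 HhMmLL=4 HhMmLl=8 HhMmll=4 HhmmLL=2 HhmmLl=4 Hhmmll=2 hhMMLL=2 hhMMLl=4 hhMMll=2 hhMmLL=4 hhMmLl=8 hhMmll=4 hhmmLL=2 hhmmLl=4 hhmmll=2
HhMMLL hits 2/64; gcd=2; 2÷2/64÷2 = 1/32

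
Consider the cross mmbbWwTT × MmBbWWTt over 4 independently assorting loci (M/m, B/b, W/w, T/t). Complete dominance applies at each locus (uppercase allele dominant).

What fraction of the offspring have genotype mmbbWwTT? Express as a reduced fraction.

mmbbWwTT gametes: mbWT×8, mbwT×8
MmBbWWTt gametes: MBWT×2, MBWt×2, MbWT×2, MbWt×2, mBWT×2, mBWt×2, mbWT×2, mbWt×2
mmbbWwTT×MmBbWWTt grid (16·16=256): MmBbWWTT=16 MmBbWWTt=16 MmBbWwTT=16 MmBbWwTt=16 MmbbWWTT=16 MmbbWWTt=16 MmbbWwTT=16 MmbbWwTt=16 mmBbWWTT=16 mmBbWWTt=16 mmBbWwTT=16 mmBbWwTt=16 mmbbWWTT=16 mmbbWWTt=16 mmbbWwTT=16 mmbbWwTt=16
mmbbWwTT hits 16/256; gcd=16; 16÷16/256÷16 = 1/16

P(mmbbWwTT) = 1/16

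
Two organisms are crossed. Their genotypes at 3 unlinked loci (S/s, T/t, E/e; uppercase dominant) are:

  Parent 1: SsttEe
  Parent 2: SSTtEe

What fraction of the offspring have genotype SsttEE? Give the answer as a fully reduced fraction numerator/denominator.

P(SsttEE) = 1/16

SsttEe gametes: StE×2, Ste×2, stE×2, ste×2
SSTtEe gametes: STE×2, STe×2, StE×2, Ste×2
SsttEe×SSTtEe grid (8·8=64): SSTtEE=4 SSTtEe=8 SSTtee=4 SSttEE=4 SSttEe=8 SSttee=4 SsTtEE=4 SsTtEe=8 SsTtee=4 SsttEE=4 SsttEe=8 Ssttee=4
SsttEE hits 4/64; gcd=4; 4÷4/64÷4 = 1/16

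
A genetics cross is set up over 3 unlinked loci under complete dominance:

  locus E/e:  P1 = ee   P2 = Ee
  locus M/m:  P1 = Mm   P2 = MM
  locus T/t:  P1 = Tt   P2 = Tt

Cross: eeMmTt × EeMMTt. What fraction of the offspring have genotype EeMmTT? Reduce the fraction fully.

P(EeMmTT) = 1/16

eeMmTt gametes: eMT×2, eMt×2, emT×2, emt×2
EeMMTt gametes: EMT×2, EMt×2, eMT×2, eMt×2
eeMmTt×EeMMTt grid (8·8=64): EeMMTT=4 EeMMTt=8 EeMMtt=4 EeMmTT=4 EeMmTt=8 EeMmtt=4 eeMMTT=4 eeMMTt=8 eeMMtt=4 eeMmTT=4 eeMmTt=8 eeMmtt=4
EeMmTT hits 4/64; gcd=4; 4÷4/64÷4 = 1/16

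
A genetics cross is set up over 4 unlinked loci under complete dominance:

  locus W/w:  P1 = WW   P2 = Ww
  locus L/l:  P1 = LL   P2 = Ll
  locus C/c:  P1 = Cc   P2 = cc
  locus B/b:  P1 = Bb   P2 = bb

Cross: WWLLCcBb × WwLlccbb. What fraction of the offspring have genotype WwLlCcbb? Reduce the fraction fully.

WWLLCcBb gametes: WLCB×4, WLCb×4, WLcB×4, WLcb×4
WwLlccbb gametes: WLcb×4, Wlcb×4, wLcb×4, wlcb×4
WWLLCcBb×WwLlccbb grid (16·16=256): WWLLCcBb=16 WWLLCcbb=16 WWLLccBb=16 WWLLccbb=16 WWLlCcBb=16 WWLlCcbb=16 WWLlccBb=16 WWLlccbb=16 WwLLCcBb=16 WwLLCcbb=16 WwLLccBb=16 WwLLccbb=16 WwLlCcBb=16 WwLlCcbb=16 WwLlccBb=16 WwLlccbb=16
WwLlCcbb hits 16/256; gcd=16; 16÷16/256÷16 = 1/16

P(WwLlCcbb) = 1/16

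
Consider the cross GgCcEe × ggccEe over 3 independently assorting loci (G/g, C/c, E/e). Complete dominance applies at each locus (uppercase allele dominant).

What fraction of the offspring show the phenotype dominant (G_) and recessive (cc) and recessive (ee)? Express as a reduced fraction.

P(G_ cc ee) = 1/16

GgCcEe gametes: GCE×1, GCe×1, GcE×1, Gce×1, gCE×1, gCe×1, gcE×1, gce×1
ggccEe gametes: gcE×4, gce×4
GgCcEe×ggccEe grid (8·8=64): GgCcEE=4 GgCcEe=8 GgCcee=4 GgccEE=4 GgccEe=8 Ggccee=4 ggCcEE=4 ggCcEe=8 ggCcee=4 ggccEE=4 ggccEe=8 ggccee=4
G_ cc ee hits 4/64; gcd=4; 4÷4/64÷4 = 1/16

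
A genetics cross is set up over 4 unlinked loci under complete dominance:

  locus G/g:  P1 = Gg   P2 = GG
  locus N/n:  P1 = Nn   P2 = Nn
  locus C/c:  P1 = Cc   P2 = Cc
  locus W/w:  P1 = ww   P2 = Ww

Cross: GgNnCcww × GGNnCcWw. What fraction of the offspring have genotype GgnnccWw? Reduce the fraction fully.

P(GgnnccWw) = 1/64

GgNnCcww gametes: GNCw×2, GNcw×2, GnCw×2, Gncw×2, gNCw×2, gNcw×2, gnCw×2, gncw×2
GGNnCcWw gametes: GNCW×2, GNCw×2, GNcW×2, GNcw×2, GnCW×2, GnCw×2, GncW×2, Gncw×2
GgNnCcww×GGNnCcWw grid (16·16=256): GGNNCCWw=4 GGNNCCww=4 GGNNCcWw=8 GGNNCcww=8 GGNNccWw=4 GGNNccww=4 GGNnCCWw=8 GGNnCCww=8 GGNnCcWw=16 GGNnCcww=16 GGNnccWw=8 GGNnccww=8 GGnnCCWw=4 GGnnCCww=4 GGnnCcWw=8 GGnnCcww=8 GGnnccWw=4 GGnnccww=4 GgNNCCWw=4 GgNNCCww=4 GgNNCcWw=8 GgNNCcww=8 GgNNccWw=4 GgNNccww=4 GgNnCCWw=8 GgNnCCww=8 GgNnCcWw=16 GgNnCcww=16 GgNnccWw=8 GgNnccww=8 GgnnCCWw=4 GgnnCCww=4 GgnnCcWw=8 GgnnCcww=8 GgnnccWw=4 Ggnnccww=4
GgnnccWw hits 4/256; gcd=4; 4÷4/256÷4 = 1/64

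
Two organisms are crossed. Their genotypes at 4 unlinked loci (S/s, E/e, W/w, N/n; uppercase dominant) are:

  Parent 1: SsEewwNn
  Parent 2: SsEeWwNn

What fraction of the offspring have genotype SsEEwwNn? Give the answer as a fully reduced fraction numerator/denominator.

SsEewwNn gametes: SEwN×2, SEwn×2, SewN×2, Sewn×2, sEwN×2, sEwn×2, sewN×2, sewn×2
SsEeWwNn gametes: SEWN×1, SEWn×1, SEwN×1, SEwn×1, SeWN×1, SeWn×1, SewN×1, Sewn×1, sEWN×1, sEWn×1, sEwN×1, sEwn×1, seWN×1, seWn×1, sewN×1, sewn×1
SsEewwNn×SsEeWwNn grid (16·16=256): SSEEWwNN=2 SSEEWwNn=4 SSEEWwnn=2 SSEEwwNN=2 SSEEwwNn=4 SSEEwwnn=2 SSEeWwNN=4 SSEeWwNn=8 SSEeWwnn=4 SSEewwNN=4 SSEewwNn=8 SSEewwnn=4 SSeeWwNN=2 SSeeWwNn=4 SSeeWwnn=2 SSeewwNN=2 SSeewwNn=4 SSeewwnn=2 SsEEWwNN=4 SsEEWwNn=8 SsEEWwnn=4 SsEEwwNN=4 SsEEwwNn=8 SsEEwwnn=4 SsEeWwNN=8 SsEeWwNn=16 SsEeWwnn=8 SsEewwNN=8 SsEewwNn=16 SsEewwnn=8 SseeWwNN=4 SseeWwNn=8 SseeWwnn=4 SseewwNN=4 SseewwNn=8 Sseewwnn=4 ssEEWwNN=2 ssEEWwNn=4 ssEEWwnn=2 ssEEwwNN=2 ssEEwwNn=4 ssEEwwnn=2 ssEeWwNN=4 ssEeWwNn=8 ssEeWwnn=4 ssEewwNN=4 ssEewwNn=8 ssEewwnn=4 sseeWwNN=2 sseeWwNn=4 sseeWwnn=2 sseewwNN=2 sseewwNn=4 sseewwnn=2
SsEEwwNn hits 8/256; gcd=8; 8÷8/256÷8 = 1/32

P(SsEEwwNn) = 1/32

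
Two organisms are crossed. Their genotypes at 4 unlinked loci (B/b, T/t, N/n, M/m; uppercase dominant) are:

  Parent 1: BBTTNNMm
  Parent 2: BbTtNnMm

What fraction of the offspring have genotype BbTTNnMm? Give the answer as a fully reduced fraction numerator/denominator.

P(BbTTNnMm) = 1/16

BBTTNNMm gametes: BTNM×8, BTNm×8
BbTtNnMm gametes: BTNM×1, BTNm×1, BTnM×1, BTnm×1, BtNM×1, BtNm×1, BtnM×1, Btnm×1, bTNM×1, bTNm×1, bTnM×1, bTnm×1, btNM×1, btNm×1, btnM×1, btnm×1
BBTTNNMm×BbTtNnMm grid (16·16=256): BBTTNNMM=8 BBTTNNMm=16 BBTTNNmm=8 BBTTNnMM=8 BBTTNnMm=16 BBTTNnmm=8 BBTtNNMM=8 BBTtNNMm=16 BBTtNNmm=8 BBTtNnMM=8 BBTtNnMm=16 BBTtNnmm=8 BbTTNNMM=8 BbTTNNMm=16 BbTTNNmm=8 BbTTNnMM=8 BbTTNnMm=16 BbTTNnmm=8 BbTtNNMM=8 BbTtNNMm=16 BbTtNNmm=8 BbTtNnMM=8 BbTtNnMm=16 BbTtNnmm=8
BbTTNnMm hits 16/256; gcd=16; 16÷16/256÷16 = 1/16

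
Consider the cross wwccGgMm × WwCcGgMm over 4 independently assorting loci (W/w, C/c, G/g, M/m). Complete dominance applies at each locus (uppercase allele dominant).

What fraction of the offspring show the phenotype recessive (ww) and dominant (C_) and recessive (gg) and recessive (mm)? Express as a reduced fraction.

wwccGgMm gametes: wcGM×4, wcGm×4, wcgM×4, wcgm×4
WwCcGgMm gametes: WCGM×1, WCGm×1, WCgM×1, WCgm×1, WcGM×1, WcGm×1, WcgM×1, Wcgm×1, wCGM×1, wCGm×1, wCgM×1, wCgm×1, wcGM×1, wcGm×1, wcgM×1, wcgm×1
wwccGgMm×WwCcGgMm grid (16·16=256): WwCcGGMM=4 WwCcGGMm=8 WwCcGGmm=4 WwCcGgMM=8 WwCcGgMm=16 WwCcGgmm=8 WwCcggMM=4 WwCcggMm=8 WwCcggmm=4 WwccGGMM=4 WwccGGMm=8 WwccGGmm=4 WwccGgMM=8 WwccGgMm=16 WwccGgmm=8 WwccggMM=4 WwccggMm=8 Wwccggmm=4 wwCcGGMM=4 wwCcGGMm=8 wwCcGGmm=4 wwCcGgMM=8 wwCcGgMm=16 wwCcGgmm=8 wwCcggMM=4 wwCcggMm=8 wwCcggmm=4 wwccGGMM=4 wwccGGMm=8 wwccGGmm=4 wwccGgMM=8 wwccGgMm=16 wwccGgmm=8 wwccggMM=4 wwccggMm=8 wwccggmm=4
ww C_ gg mm hits 4/256; gcd=4; 4÷4/256÷4 = 1/64

P(ww C_ gg mm) = 1/64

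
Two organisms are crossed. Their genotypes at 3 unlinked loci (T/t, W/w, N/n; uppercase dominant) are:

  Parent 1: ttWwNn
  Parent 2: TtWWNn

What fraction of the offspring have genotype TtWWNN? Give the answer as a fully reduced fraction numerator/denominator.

ttWwNn gametes: tWN×2, tWn×2, twN×2, twn×2
TtWWNn gametes: TWN×2, TWn×2, tWN×2, tWn×2
ttWwNn×TtWWNn grid (8·8=64): TtWWNN=4 TtWWNn=8 TtWWnn=4 TtWwNN=4 TtWwNn=8 TtWwnn=4 ttWWNN=4 ttWWNn=8 ttWWnn=4 ttWwNN=4 ttWwNn=8 ttWwnn=4
TtWWNN hits 4/64; gcd=4; 4÷4/64÷4 = 1/16

P(TtWWNN) = 1/16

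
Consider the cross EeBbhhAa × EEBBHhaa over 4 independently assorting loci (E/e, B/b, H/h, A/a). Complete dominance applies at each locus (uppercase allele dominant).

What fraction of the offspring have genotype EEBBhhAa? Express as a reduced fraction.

EeBbhhAa gametes: EBhA×2, EBha×2, EbhA×2, Ebha×2, eBhA×2, eBha×2, ebhA×2, ebha×2
EEBBHhaa gametes: EBHa×8, EBha×8
EeBbhhAa×EEBBHhaa grid (16·16=256): EEBBHhAa=16 EEBBHhaa=16 EEBBhhAa=16 EEBBhhaa=16 EEBbHhAa=16 EEBbHhaa=16 EEBbhhAa=16 EEBbhhaa=16 EeBBHhAa=16 EeBBHhaa=16 EeBBhhAa=16 EeBBhhaa=16 EeBbHhAa=16 EeBbHhaa=16 EeBbhhAa=16 EeBbhhaa=16
EEBBhhAa hits 16/256; gcd=16; 16÷16/256÷16 = 1/16

P(EEBBhhAa) = 1/16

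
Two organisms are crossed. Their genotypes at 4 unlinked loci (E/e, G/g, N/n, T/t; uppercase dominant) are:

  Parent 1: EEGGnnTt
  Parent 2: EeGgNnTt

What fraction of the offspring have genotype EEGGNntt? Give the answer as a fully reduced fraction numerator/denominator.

P(EEGGNntt) = 1/32

EEGGnnTt gametes: EGnT×8, EGnt×8
EeGgNnTt gametes: EGNT×1, EGNt×1, EGnT×1, EGnt×1, EgNT×1, EgNt×1, EgnT×1, Egnt×1, eGNT×1, eGNt×1, eGnT×1, eGnt×1, egNT×1, egNt×1, egnT×1, egnt×1
EEGGnnTt×EeGgNnTt grid (16·16=256): EEGGNnTT=8 EEGGNnTt=16 EEGGNntt=8 EEGGnnTT=8 EEGGnnTt=16 EEGGnntt=8 EEGgNnTT=8 EEGgNnTt=16 EEGgNntt=8 EEGgnnTT=8 EEGgnnTt=16 EEGgnntt=8 EeGGNnTT=8 EeGGNnTt=16 EeGGNntt=8 EeGGnnTT=8 EeGGnnTt=16 EeGGnntt=8 EeGgNnTT=8 EeGgNnTt=16 EeGgNntt=8 EeGgnnTT=8 EeGgnnTt=16 EeGgnntt=8
EEGGNntt hits 8/256; gcd=8; 8÷8/256÷8 = 1/32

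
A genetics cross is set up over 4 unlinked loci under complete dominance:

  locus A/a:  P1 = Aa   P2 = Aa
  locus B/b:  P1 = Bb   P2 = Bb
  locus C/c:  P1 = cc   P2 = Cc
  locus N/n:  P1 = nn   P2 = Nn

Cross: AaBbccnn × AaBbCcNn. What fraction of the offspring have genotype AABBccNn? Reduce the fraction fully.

P(AABBccNn) = 1/64

AaBbccnn gametes: ABcn×4, Abcn×4, aBcn×4, abcn×4
AaBbCcNn gametes: ABCN×1, ABCn×1, ABcN×1, ABcn×1, AbCN×1, AbCn×1, AbcN×1, Abcn×1, aBCN×1, aBCn×1, aBcN×1, aBcn×1, abCN×1, abCn×1, abcN×1, abcn×1
AaBbccnn×AaBbCcNn grid (16·16=256): AABBCcNn=4 AABBCcnn=4 AABBccNn=4 AABBccnn=4 AABbCcNn=8 AABbCcnn=8 AABbccNn=8 AABbccnn=8 AAbbCcNn=4 AAbbCcnn=4 AAbbccNn=4 AAbbccnn=4 AaBBCcNn=8 AaBBCcnn=8 AaBBccNn=8 AaBBccnn=8 AaBbCcNn=16 AaBbCcnn=16 AaBbccNn=16 AaBbccnn=16 AabbCcNn=8 AabbCcnn=8 AabbccNn=8 Aabbccnn=8 aaBBCcNn=4 aaBBCcnn=4 aaBBccNn=4 aaBBccnn=4 aaBbCcNn=8 aaBbCcnn=8 aaBbccNn=8 aaBbccnn=8 aabbCcNn=4 aabbCcnn=4 aabbccNn=4 aabbccnn=4
AABBccNn hits 4/256; gcd=4; 4÷4/256÷4 = 1/64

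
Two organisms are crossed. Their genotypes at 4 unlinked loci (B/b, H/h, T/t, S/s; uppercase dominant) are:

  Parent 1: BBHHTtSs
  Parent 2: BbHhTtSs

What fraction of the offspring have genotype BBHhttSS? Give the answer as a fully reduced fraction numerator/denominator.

BBHHTtSs gametes: BHTS×4, BHTs×4, BHtS×4, BHts×4
BbHhTtSs gametes: BHTS×1, BHTs×1, BHtS×1, BHts×1, BhTS×1, BhTs×1, BhtS×1, Bhts×1, bHTS×1, bHTs×1, bHtS×1, bHts×1, bhTS×1, bhTs×1, bhtS×1, bhts×1
BBHHTtSs×BbHhTtSs grid (16·16=256): BBHHTTSS=4 BBHHTTSs=8 BBHHTTss=4 BBHHTtSS=8 BBHHTtSs=16 BBHHTtss=8 BBHHttSS=4 BBHHttSs=8 BBHHttss=4 BBHhTTSS=4 BBHhTTSs=8 BBHhTTss=4 BBHhTtSS=8 BBHhTtSs=16 BBHhTtss=8 BBHhttSS=4 BBHhttSs=8 BBHhttss=4 BbHHTTSS=4 BbHHTTSs=8 BbHHTTss=4 BbHHTtSS=8 BbHHTtSs=16 BbHHTtss=8 BbHHttSS=4 BbHHttSs=8 BbHHttss=4 BbHhTTSS=4 BbHhTTSs=8 BbHhTTss=4 BbHhTtSS=8 BbHhTtSs=16 BbHhTtss=8 BbHhttSS=4 BbHhttSs=8 BbHhttss=4
BBHhttSS hits 4/256; gcd=4; 4÷4/256÷4 = 1/64

P(BBHhttSS) = 1/64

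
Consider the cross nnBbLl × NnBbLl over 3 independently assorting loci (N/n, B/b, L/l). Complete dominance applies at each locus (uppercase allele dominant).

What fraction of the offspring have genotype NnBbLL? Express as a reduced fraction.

P(NnBbLL) = 1/16

nnBbLl gametes: nBL×2, nBl×2, nbL×2, nbl×2
NnBbLl gametes: NBL×1, NBl×1, NbL×1, Nbl×1, nBL×1, nBl×1, nbL×1, nbl×1
nnBbLl×NnBbLl grid (8·8=64): NnBBLL=2 NnBBLl=4 NnBBll=2 NnBbLL=4 NnBbLl=8 NnBbll=4 NnbbLL=2 NnbbLl=4 Nnbbll=2 nnBBLL=2 nnBBLl=4 nnBBll=2 nnBbLL=4 nnBbLl=8 nnBbll=4 nnbbLL=2 nnbbLl=4 nnbbll=2
NnBbLL hits 4/64; gcd=4; 4÷4/64÷4 = 1/16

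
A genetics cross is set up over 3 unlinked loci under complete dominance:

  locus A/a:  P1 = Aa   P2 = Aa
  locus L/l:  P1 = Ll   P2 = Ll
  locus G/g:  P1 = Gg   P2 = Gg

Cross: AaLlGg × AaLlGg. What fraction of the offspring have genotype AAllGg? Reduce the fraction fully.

AaLlGg gametes: ALG×1, ALg×1, AlG×1, Alg×1, aLG×1, aLg×1, alG×1, alg×1
AaLlGg gametes: ALG×1, ALg×1, AlG×1, Alg×1, aLG×1, aLg×1, alG×1, alg×1
AaLlGg×AaLlGg grid (8·8=64): AALLGG=1 AALLGg=2 AALLgg=1 AALlGG=2 AALlGg=4 AALlgg=2 AAllGG=1 AAllGg=2 AAllgg=1 AaLLGG=2 AaLLGg=4 AaLLgg=2 AaLlGG=4 AaLlGg=8 AaLlgg=4 AallGG=2 AallGg=4 Aallgg=2 aaLLGG=1 aaLLGg=2 aaLLgg=1 aaLlGG=2 aaLlGg=4 aaLlgg=2 aallGG=1 aallGg=2 aallgg=1
AAllGg hits 2/64; gcd=2; 2÷2/64÷2 = 1/32

P(AAllGg) = 1/32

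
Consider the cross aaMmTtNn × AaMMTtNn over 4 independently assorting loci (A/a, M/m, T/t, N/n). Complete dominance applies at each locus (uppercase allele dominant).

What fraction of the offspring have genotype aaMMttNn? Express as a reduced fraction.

P(aaMMttNn) = 1/32

aaMmTtNn gametes: aMTN×2, aMTn×2, aMtN×2, aMtn×2, amTN×2, amTn×2, amtN×2, amtn×2
AaMMTtNn gametes: AMTN×2, AMTn×2, AMtN×2, AMtn×2, aMTN×2, aMTn×2, aMtN×2, aMtn×2
aaMmTtNn×AaMMTtNn grid (16·16=256): AaMMTTNN=4 AaMMTTNn=8 AaMMTTnn=4 AaMMTtNN=8 AaMMTtNn=16 AaMMTtnn=8 AaMMttNN=4 AaMMttNn=8 AaMMttnn=4 AaMmTTNN=4 AaMmTTNn=8 AaMmTTnn=4 AaMmTtNN=8 AaMmTtNn=16 AaMmTtnn=8 AaMmttNN=4 AaMmttNn=8 AaMmttnn=4 aaMMTTNN=4 aaMMTTNn=8 aaMMTTnn=4 aaMMTtNN=8 aaMMTtNn=16 aaMMTtnn=8 aaMMttNN=4 aaMMttNn=8 aaMMttnn=4 aaMmTTNN=4 aaMmTTNn=8 aaMmTTnn=4 aaMmTtNN=8 aaMmTtNn=16 aaMmTtnn=8 aaMmttNN=4 aaMmttNn=8 aaMmttnn=4
aaMMttNn hits 8/256; gcd=8; 8÷8/256÷8 = 1/32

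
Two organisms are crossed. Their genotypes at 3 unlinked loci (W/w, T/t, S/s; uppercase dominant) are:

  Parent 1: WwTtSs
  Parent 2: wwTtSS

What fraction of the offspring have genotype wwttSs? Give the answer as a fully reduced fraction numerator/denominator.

WwTtSs gametes: WTS×1, WTs×1, WtS×1, Wts×1, wTS×1, wTs×1, wtS×1, wts×1
wwTtSS gametes: wTS×4, wtS×4
WwTtSs×wwTtSS grid (8·8=64): WwTTSS=4 WwTTSs=4 WwTtSS=8 WwTtSs=8 WwttSS=4 WwttSs=4 wwTTSS=4 wwTTSs=4 wwTtSS=8 wwTtSs=8 wwttSS=4 wwttSs=4
wwttSs hits 4/64; gcd=4; 4÷4/64÷4 = 1/16

P(wwttSs) = 1/16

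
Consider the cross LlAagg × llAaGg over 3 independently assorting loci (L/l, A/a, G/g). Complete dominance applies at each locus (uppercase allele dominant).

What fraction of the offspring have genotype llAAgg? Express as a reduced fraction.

LlAagg gametes: LAg×2, Lag×2, lAg×2, lag×2
llAaGg gametes: lAG×2, lAg×2, laG×2, lag×2
LlAagg×llAaGg grid (8·8=64): LlAAGg=4 LlAAgg=4 LlAaGg=8 LlAagg=8 LlaaGg=4 Llaagg=4 llAAGg=4 llAAgg=4 llAaGg=8 llAagg=8 llaaGg=4 llaagg=4
llAAgg hits 4/64; gcd=4; 4÷4/64÷4 = 1/16

P(llAAgg) = 1/16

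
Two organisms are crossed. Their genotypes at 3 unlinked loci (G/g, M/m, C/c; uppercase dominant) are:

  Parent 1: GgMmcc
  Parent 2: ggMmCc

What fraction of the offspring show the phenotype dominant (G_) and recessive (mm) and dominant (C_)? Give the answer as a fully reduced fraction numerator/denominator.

GgMmcc gametes: GMc×2, Gmc×2, gMc×2, gmc×2
ggMmCc gametes: gMC×2, gMc×2, gmC×2, gmc×2
GgMmcc×ggMmCc grid (8·8=64): GgMMCc=4 GgMMcc=4 GgMmCc=8 GgMmcc=8 GgmmCc=4 Ggmmcc=4 ggMMCc=4 ggMMcc=4 ggMmCc=8 ggMmcc=8 ggmmCc=4 ggmmcc=4
G_ mm C_ hits 4/64; gcd=4; 4÷4/64÷4 = 1/16

P(G_ mm C_) = 1/16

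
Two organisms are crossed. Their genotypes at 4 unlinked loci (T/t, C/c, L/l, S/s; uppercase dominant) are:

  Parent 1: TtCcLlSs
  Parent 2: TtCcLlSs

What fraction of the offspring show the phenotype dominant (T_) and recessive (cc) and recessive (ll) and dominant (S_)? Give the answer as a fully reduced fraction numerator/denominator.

TtCcLlSs gametes: TCLS×1, TCLs×1, TClS×1, TCls×1, TcLS×1, TcLs×1, TclS×1, Tcls×1, tCLS×1, tCLs×1, tClS×1, tCls×1, tcLS×1, tcLs×1, tclS×1, tcls×1
TtCcLlSs gametes: TCLS×1, TCLs×1, TClS×1, TCls×1, TcLS×1, TcLs×1, TclS×1, Tcls×1, tCLS×1, tCLs×1, tClS×1, tCls×1, tcLS×1, tcLs×1, tclS×1, tcls×1
TtCcLlSs×TtCcLlSs grid (16·16=256): TTCCLLSS=1 TTCCLLSs=2 TTCCLLss=1 TTCCLlSS=2 TTCCLlSs=4 TTCCLlss=2 TTCCllSS=1 TTCCllSs=2 TTCCllss=1 TTCcLLSS=2 TTCcLLSs=4 TTCcLLss=2 TTCcLlSS=4 TTCcLlSs=8 TTCcLlss=4 TTCcllSS=2 TTCcllSs=4 TTCcllss=2 TTccLLSS=1 TTccLLSs=2 TTccLLss=1 TTccLlSS=2 TTccLlSs=4 TTccLlss=2 TTccllSS=1 TTccllSs=2 TTccllss=1 TtCCLLSS=2 TtCCLLSs=4 TtCCLLss=2 TtCCLlSS=4 TtCCLlSs=8 TtCCLlss=4 TtCCllSS=2 TtCCllSs=4 TtCCllss=2 TtCcLLSS=4 TtCcLLSs=8 TtCcLLss=4 TtCcLlSS=8 TtCcLlSs=16 TtCcLlss=8 TtCcllSS=4 TtCcllSs=8 TtCcllss=4 TtccLLSS=2 TtccLLSs=4 TtccLLss=2 TtccLlSS=4 TtccLlSs=8 TtccLlss=4 TtccllSS=2 TtccllSs=4 Ttccllss=2 ttCCLLSS=1 ttCCLLSs=2 ttCCLLss=1 ttCCLlSS=2 ttCCLlSs=4 ttCCLlss=2 ttCCllSS=1 ttCCllSs=2 ttCCllss=1 ttCcLLSS=2 ttCcLLSs=4 ttCcLLss=2 ttCcLlSS=4 ttCcLlSs=8 ttCcLlss=4 ttCcllSS=2 ttCcllSs=4 ttCcllss=2 ttccLLSS=1 ttccLLSs=2 ttccLLss=1 ttccLlSS=2 ttccLlSs=4 ttccLlss=2 ttccllSS=1 ttccllSs=2 ttccllss=1
T_ cc ll S_ hits 9/256; gcd=1; 9÷1/256÷1 = 9/256

P(T_ cc ll S_) = 9/256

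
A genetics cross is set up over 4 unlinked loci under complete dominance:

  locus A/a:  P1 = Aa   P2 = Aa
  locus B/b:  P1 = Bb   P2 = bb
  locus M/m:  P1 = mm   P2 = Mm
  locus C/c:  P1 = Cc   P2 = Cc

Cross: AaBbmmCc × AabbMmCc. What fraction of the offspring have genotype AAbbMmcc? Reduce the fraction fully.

P(AAbbMmcc) = 1/64

AaBbmmCc gametes: ABmC×2, ABmc×2, AbmC×2, Abmc×2, aBmC×2, aBmc×2, abmC×2, abmc×2
AabbMmCc gametes: AbMC×2, AbMc×2, AbmC×2, Abmc×2, abMC×2, abMc×2, abmC×2, abmc×2
AaBbmmCc×AabbMmCc grid (16·16=256): AABbMmCC=4 AABbMmCc=8 AABbMmcc=4 AABbmmCC=4 AABbmmCc=8 AABbmmcc=4 AAbbMmCC=4 AAbbMmCc=8 AAbbMmcc=4 AAbbmmCC=4 AAbbmmCc=8 AAbbmmcc=4 AaBbMmCC=8 AaBbMmCc=16 AaBbMmcc=8 AaBbmmCC=8 AaBbmmCc=16 AaBbmmcc=8 AabbMmCC=8 AabbMmCc=16 AabbMmcc=8 AabbmmCC=8 AabbmmCc=16 Aabbmmcc=8 aaBbMmCC=4 aaBbMmCc=8 aaBbMmcc=4 aaBbmmCC=4 aaBbmmCc=8 aaBbmmcc=4 aabbMmCC=4 aabbMmCc=8 aabbMmcc=4 aabbmmCC=4 aabbmmCc=8 aabbmmcc=4
AAbbMmcc hits 4/256; gcd=4; 4÷4/256÷4 = 1/64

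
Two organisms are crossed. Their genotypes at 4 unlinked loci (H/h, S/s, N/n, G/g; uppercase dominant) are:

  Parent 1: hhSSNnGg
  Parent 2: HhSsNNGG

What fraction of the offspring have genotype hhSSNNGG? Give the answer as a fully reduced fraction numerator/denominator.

hhSSNnGg gametes: hSNG×4, hSNg×4, hSnG×4, hSng×4
HhSsNNGG gametes: HSNG×4, HsNG×4, hSNG×4, hsNG×4
hhSSNnGg×HhSsNNGG grid (16·16=256): HhSSNNGG=16 HhSSNNGg=16 HhSSNnGG=16 HhSSNnGg=16 HhSsNNGG=16 HhSsNNGg=16 HhSsNnGG=16 HhSsNnGg=16 hhSSNNGG=16 hhSSNNGg=16 hhSSNnGG=16 hhSSNnGg=16 hhSsNNGG=16 hhSsNNGg=16 hhSsNnGG=16 hhSsNnGg=16
hhSSNNGG hits 16/256; gcd=16; 16÷16/256÷16 = 1/16

P(hhSSNNGG) = 1/16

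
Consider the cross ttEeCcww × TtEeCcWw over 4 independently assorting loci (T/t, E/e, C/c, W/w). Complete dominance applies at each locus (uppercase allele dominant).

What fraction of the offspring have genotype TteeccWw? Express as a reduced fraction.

ttEeCcww gametes: tECw×4, tEcw×4, teCw×4, tecw×4
TtEeCcWw gametes: TECW×1, TECw×1, TEcW×1, TEcw×1, TeCW×1, TeCw×1, TecW×1, Tecw×1, tECW×1, tECw×1, tEcW×1, tEcw×1, teCW×1, teCw×1, tecW×1, tecw×1
ttEeCcww×TtEeCcWw grid (16·16=256): TtEECCWw=4 TtEECCww=4 TtEECcWw=8 TtEECcww=8 TtEEccWw=4 TtEEccww=4 TtEeCCWw=8 TtEeCCww=8 TtEeCcWw=16 TtEeCcww=16 TtEeccWw=8 TtEeccww=8 TteeCCWw=4 TteeCCww=4 TteeCcWw=8 TteeCcww=8 TteeccWw=4 Tteeccww=4 ttEECCWw=4 ttEECCww=4 ttEECcWw=8 ttEECcww=8 ttEEccWw=4 ttEEccww=4 ttEeCCWw=8 ttEeCCww=8 ttEeCcWw=16 ttEeCcww=16 ttEeccWw=8 ttEeccww=8 tteeCCWw=4 tteeCCww=4 tteeCcWw=8 tteeCcww=8 tteeccWw=4 tteeccww=4
TteeccWw hits 4/256; gcd=4; 4÷4/256÷4 = 1/64

P(TteeccWw) = 1/64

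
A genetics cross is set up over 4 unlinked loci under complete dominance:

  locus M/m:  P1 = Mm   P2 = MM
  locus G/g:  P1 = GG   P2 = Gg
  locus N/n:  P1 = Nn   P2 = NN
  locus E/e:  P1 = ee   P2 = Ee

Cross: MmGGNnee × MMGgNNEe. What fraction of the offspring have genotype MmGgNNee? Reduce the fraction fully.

MmGGNnee gametes: MGNe×4, MGne×4, mGNe×4, mGne×4
MMGgNNEe gametes: MGNE×4, MGNe×4, MgNE×4, MgNe×4
MmGGNnee×MMGgNNEe grid (16·16=256): MMGGNNEe=16 MMGGNNee=16 MMGGNnEe=16 MMGGNnee=16 MMGgNNEe=16 MMGgNNee=16 MMGgNnEe=16 MMGgNnee=16 MmGGNNEe=16 MmGGNNee=16 MmGGNnEe=16 MmGGNnee=16 MmGgNNEe=16 MmGgNNee=16 MmGgNnEe=16 MmGgNnee=16
MmGgNNee hits 16/256; gcd=16; 16÷16/256÷16 = 1/16

P(MmGgNNee) = 1/16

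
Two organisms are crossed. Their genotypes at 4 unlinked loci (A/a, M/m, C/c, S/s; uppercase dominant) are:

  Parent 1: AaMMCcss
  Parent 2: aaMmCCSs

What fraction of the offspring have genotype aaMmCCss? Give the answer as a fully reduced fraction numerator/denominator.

P(aaMmCCss) = 1/16

AaMMCcss gametes: AMCs×4, AMcs×4, aMCs×4, aMcs×4
aaMmCCSs gametes: aMCS×4, aMCs×4, amCS×4, amCs×4
AaMMCcss×aaMmCCSs grid (16·16=256): AaMMCCSs=16 AaMMCCss=16 AaMMCcSs=16 AaMMCcss=16 AaMmCCSs=16 AaMmCCss=16 AaMmCcSs=16 AaMmCcss=16 aaMMCCSs=16 aaMMCCss=16 aaMMCcSs=16 aaMMCcss=16 aaMmCCSs=16 aaMmCCss=16 aaMmCcSs=16 aaMmCcss=16
aaMmCCss hits 16/256; gcd=16; 16÷16/256÷16 = 1/16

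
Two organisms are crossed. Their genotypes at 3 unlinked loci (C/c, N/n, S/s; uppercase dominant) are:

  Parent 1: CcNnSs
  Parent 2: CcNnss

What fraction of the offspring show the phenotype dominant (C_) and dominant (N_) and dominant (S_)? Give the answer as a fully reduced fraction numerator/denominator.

P(C_ N_ S_) = 9/32

CcNnSs gametes: CNS×1, CNs×1, CnS×1, Cns×1, cNS×1, cNs×1, cnS×1, cns×1
CcNnss gametes: CNs×2, Cns×2, cNs×2, cns×2
CcNnSs×CcNnss grid (8·8=64): CCNNSs=2 CCNNss=2 CCNnSs=4 CCNnss=4 CCnnSs=2 CCnnss=2 CcNNSs=4 CcNNss=4 CcNnSs=8 CcNnss=8 CcnnSs=4 Ccnnss=4 ccNNSs=2 ccNNss=2 ccNnSs=4 ccNnss=4 ccnnSs=2 ccnnss=2
C_ N_ S_ hits 18/64; gcd=2; 18÷2/64÷2 = 9/32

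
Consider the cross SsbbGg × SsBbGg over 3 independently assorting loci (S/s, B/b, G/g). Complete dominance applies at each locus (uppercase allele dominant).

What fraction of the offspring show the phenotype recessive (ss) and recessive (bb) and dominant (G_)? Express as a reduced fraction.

SsbbGg gametes: SbG×2, Sbg×2, sbG×2, sbg×2
SsBbGg gametes: SBG×1, SBg×1, SbG×1, Sbg×1, sBG×1, sBg×1, sbG×1, sbg×1
SsbbGg×SsBbGg grid (8·8=64): SSBbGG=2 SSBbGg=4 SSBbgg=2 SSbbGG=2 SSbbGg=4 SSbbgg=2 SsBbGG=4 SsBbGg=8 SsBbgg=4 SsbbGG=4 SsbbGg=8 Ssbbgg=4 ssBbGG=2 ssBbGg=4 ssBbgg=2 ssbbGG=2 ssbbGg=4 ssbbgg=2
ss bb G_ hits 6/64; gcd=2; 6÷2/64÷2 = 3/32

P(ss bb G_) = 3/32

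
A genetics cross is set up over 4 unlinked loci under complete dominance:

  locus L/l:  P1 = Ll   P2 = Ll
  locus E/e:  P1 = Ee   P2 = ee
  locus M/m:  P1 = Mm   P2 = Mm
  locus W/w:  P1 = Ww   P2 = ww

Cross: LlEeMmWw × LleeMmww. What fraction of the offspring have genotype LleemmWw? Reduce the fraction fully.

P(LleemmWw) = 1/32

LlEeMmWw gametes: LEMW×1, LEMw×1, LEmW×1, LEmw×1, LeMW×1, LeMw×1, LemW×1, Lemw×1, lEMW×1, lEMw×1, lEmW×1, lEmw×1, leMW×1, leMw×1, lemW×1, lemw×1
LleeMmww gametes: LeMw×4, Lemw×4, leMw×4, lemw×4
LlEeMmWw×LleeMmww grid (16·16=256): LLEeMMWw=4 LLEeMMww=4 LLEeMmWw=8 LLEeMmww=8 LLEemmWw=4 LLEemmww=4 LLeeMMWw=4 LLeeMMww=4 LLeeMmWw=8 LLeeMmww=8 LLeemmWw=4 LLeemmww=4 LlEeMMWw=8 LlEeMMww=8 LlEeMmWw=16 LlEeMmww=16 LlEemmWw=8 LlEemmww=8 LleeMMWw=8 LleeMMww=8 LleeMmWw=16 LleeMmww=16 LleemmWw=8 Lleemmww=8 llEeMMWw=4 llEeMMww=4 llEeMmWw=8 llEeMmww=8 llEemmWw=4 llEemmww=4 lleeMMWw=4 lleeMMww=4 lleeMmWw=8 lleeMmww=8 lleemmWw=4 lleemmww=4
LleemmWw hits 8/256; gcd=8; 8÷8/256÷8 = 1/32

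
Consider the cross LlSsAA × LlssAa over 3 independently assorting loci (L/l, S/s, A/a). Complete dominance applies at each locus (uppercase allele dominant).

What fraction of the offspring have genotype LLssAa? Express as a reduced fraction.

LlSsAA gametes: LSA×2, LsA×2, lSA×2, lsA×2
LlssAa gametes: LsA×2, Lsa×2, lsA×2, lsa×2
LlSsAA×LlssAa grid (8·8=64): LLSsAA=4 LLSsAa=4 LLssAA=4 LLssAa=4 LlSsAA=8 LlSsAa=8 LlssAA=8 LlssAa=8 llSsAA=4 llSsAa=4 llssAA=4 llssAa=4
LLssAa hits 4/64; gcd=4; 4÷4/64÷4 = 1/16

P(LLssAa) = 1/16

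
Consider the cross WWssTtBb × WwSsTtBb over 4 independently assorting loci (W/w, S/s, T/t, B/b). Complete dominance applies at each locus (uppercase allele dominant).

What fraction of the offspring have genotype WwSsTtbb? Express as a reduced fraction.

P(WwSsTtbb) = 1/32

WWssTtBb gametes: WsTB×4, WsTb×4, WstB×4, Wstb×4
WwSsTtBb gametes: WSTB×1, WSTb×1, WStB×1, WStb×1, WsTB×1, WsTb×1, WstB×1, Wstb×1, wSTB×1, wSTb×1, wStB×1, wStb×1, wsTB×1, wsTb×1, wstB×1, wstb×1
WWssTtBb×WwSsTtBb grid (16·16=256): WWSsTTBB=4 WWSsTTBb=8 WWSsTTbb=4 WWSsTtBB=8 WWSsTtBb=16 WWSsTtbb=8 WWSsttBB=4 WWSsttBb=8 WWSsttbb=4 WWssTTBB=4 WWssTTBb=8 WWssTTbb=4 WWssTtBB=8 WWssTtBb=16 WWssTtbb=8 WWssttBB=4 WWssttBb=8 WWssttbb=4 WwSsTTBB=4 WwSsTTBb=8 WwSsTTbb=4 WwSsTtBB=8 WwSsTtBb=16 WwSsTtbb=8 WwSsttBB=4 WwSsttBb=8 WwSsttbb=4 WwssTTBB=4 WwssTTBb=8 WwssTTbb=4 WwssTtBB=8 WwssTtBb=16 WwssTtbb=8 WwssttBB=4 WwssttBb=8 Wwssttbb=4
WwSsTtbb hits 8/256; gcd=8; 8÷8/256÷8 = 1/32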